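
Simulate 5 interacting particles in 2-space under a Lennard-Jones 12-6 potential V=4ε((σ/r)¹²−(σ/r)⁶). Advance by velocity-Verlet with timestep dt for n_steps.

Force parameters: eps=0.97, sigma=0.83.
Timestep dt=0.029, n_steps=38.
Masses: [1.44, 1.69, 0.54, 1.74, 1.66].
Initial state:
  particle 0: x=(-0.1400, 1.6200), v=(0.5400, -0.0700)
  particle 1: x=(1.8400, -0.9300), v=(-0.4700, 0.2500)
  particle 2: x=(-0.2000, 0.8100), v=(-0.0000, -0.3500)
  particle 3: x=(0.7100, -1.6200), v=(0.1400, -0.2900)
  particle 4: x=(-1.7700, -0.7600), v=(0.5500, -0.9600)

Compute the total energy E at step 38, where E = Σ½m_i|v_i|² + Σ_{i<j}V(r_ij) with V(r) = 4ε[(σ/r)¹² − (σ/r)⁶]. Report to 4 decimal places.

1.7879

step 0: x0=(-0.1400, 1.6200) x1=(1.8400, -0.9300) x2=(-0.2000, 0.8100) x3=(0.7100, -1.6200) x4=(-1.7700, -0.7600)
step 1: x0=(-0.1234, 1.6301) x1=(1.8262, -0.9229) x2=(-0.2024, 0.7674) x3=(0.7143, -1.6283) x4=(-1.7540, -0.7878)
step 2: x0=(-0.1063, 1.6468) x1=(1.8119, -0.9160) x2=(-0.2064, 0.7072) x3=(0.7189, -1.6363) x4=(-1.7381, -0.8157)
step 3: x0=(-0.0892, 1.6630) x1=(1.7973, -0.9094) x2=(-0.2104, 0.6483) x3=(0.7239, -1.6441) x4=(-1.7221, -0.8435)
step 4: x0=(-0.0723, 1.6776) x1=(1.7822, -0.9031) x2=(-0.2138, 0.5936) x3=(0.7294, -1.6515) x4=(-1.7061, -0.8713)
step 5: x0=(-0.0555, 1.6907) x1=(1.7666, -0.8971) x2=(-0.2167, 0.5428) x3=(0.7352, -1.6587) x4=(-1.6900, -0.8990)
step 6: x0=(-0.0390, 1.7026) x1=(1.7506, -0.8914) x2=(-0.2192, 0.4949) x3=(0.7416, -1.6655) x4=(-1.6740, -0.9268)
step 7: x0=(-0.0225, 1.7137) x1=(1.7341, -0.8861) x2=(-0.2214, 0.4492) x3=(0.7483, -1.6719) x4=(-1.6579, -0.9546)
step 8: x0=(-0.0062, 1.7241) x1=(1.7171, -0.8812) x2=(-0.2234, 0.4052) x3=(0.7555, -1.6780) x4=(-1.6418, -0.9823)
step 9: x0=(0.0100, 1.7340) x1=(1.6996, -0.8766) x2=(-0.2251, 0.3625) x3=(0.7632, -1.6836) x4=(-1.6256, -1.0100)
step 10: x0=(0.0262, 1.7435) x1=(1.6816, -0.8726) x2=(-0.2268, 0.3206) x3=(0.7714, -1.6888) x4=(-1.6094, -1.0377)
step 11: x0=(0.0423, 1.7527) x1=(1.6629, -0.8690) x2=(-0.2282, 0.2795) x3=(0.7802, -1.6935) x4=(-1.5932, -1.0653)
step 12: x0=(0.0584, 1.7617) x1=(1.6437, -0.8660) x2=(-0.2296, 0.2388) x3=(0.7895, -1.6976) x4=(-1.5770, -1.0930)
step 13: x0=(0.0745, 1.7704) x1=(1.6239, -0.8635) x2=(-0.2310, 0.1985) x3=(0.7993, -1.7012) x4=(-1.5607, -1.1206)
step 14: x0=(0.0905, 1.7790) x1=(1.6034, -0.8617) x2=(-0.2322, 0.1585) x3=(0.8098, -1.7041) x4=(-1.5444, -1.1481)
step 15: x0=(0.1065, 1.7875) x1=(1.5822, -0.8606) x2=(-0.2335, 0.1185) x3=(0.8209, -1.7062) x4=(-1.5280, -1.1757)
step 16: x0=(0.1224, 1.7959) x1=(1.5602, -0.8603) x2=(-0.2347, 0.0787) x3=(0.8327, -1.7076) x4=(-1.5116, -1.2032)
step 17: x0=(0.1384, 1.8041) x1=(1.5375, -0.8608) x2=(-0.2359, 0.0388) x3=(0.8453, -1.7081) x4=(-1.4951, -1.2306)
step 18: x0=(0.1543, 1.8123) x1=(1.5139, -0.8623) x2=(-0.2370, -0.0011) x3=(0.8585, -1.7077) x4=(-1.4786, -1.2580)
step 19: x0=(0.1703, 1.8205) x1=(1.4895, -0.8649) x2=(-0.2381, -0.0412) x3=(0.8726, -1.7062) x4=(-1.4620, -1.2854)
step 20: x0=(0.1862, 1.8286) x1=(1.4643, -0.8685) x2=(-0.2392, -0.0814) x3=(0.8874, -1.7036) x4=(-1.4453, -1.3127)
step 21: x0=(0.2021, 1.8366) x1=(1.4382, -0.8733) x2=(-0.2403, -0.1218) x3=(0.9029, -1.6998) x4=(-1.4286, -1.3400)
step 22: x0=(0.2180, 1.8446) x1=(1.4114, -0.8790) x2=(-0.2413, -0.1625) x3=(0.9191, -1.6951) x4=(-1.4118, -1.3671)
step 23: x0=(0.2339, 1.8526) x1=(1.3842, -0.8853) x2=(-0.2423, -0.2036) x3=(0.9355, -1.6897) x4=(-1.3949, -1.3943)
step 24: x0=(0.2498, 1.8606) x1=(1.3572, -0.8911) x2=(-0.2432, -0.2450) x3=(0.9517, -1.6848) x4=(-1.3779, -1.4213)
step 25: x0=(0.2657, 1.8685) x1=(1.3313, -0.8946) x2=(-0.2441, -0.2868) x3=(0.9667, -1.6820) x4=(-1.3609, -1.4482)
step 26: x0=(0.2815, 1.8764) x1=(1.3075, -0.8931) x2=(-0.2448, -0.3291) x3=(0.9794, -1.6840) x4=(-1.3437, -1.4751)
step 27: x0=(0.2974, 1.8843) x1=(1.2865, -0.8848) x2=(-0.2454, -0.3719) x3=(0.9894, -1.6926) x4=(-1.3264, -1.5019)
step 28: x0=(0.3133, 1.8922) x1=(1.2677, -0.8702) x2=(-0.2458, -0.4153) x3=(0.9971, -1.7071) x4=(-1.3090, -1.5285)
step 29: x0=(0.3292, 1.9001) x1=(1.2499, -0.8520) x2=(-0.2460, -0.4593) x3=(1.0036, -1.7252) x4=(-1.2914, -1.5550)
step 30: x0=(0.3451, 1.9079) x1=(1.2322, -0.8324) x2=(-0.2460, -0.5041) x3=(1.0097, -1.7444) x4=(-1.2737, -1.5813)
step 31: x0=(0.3609, 1.9158) x1=(1.2143, -0.8131) x2=(-0.2457, -0.5496) x3=(1.0157, -1.7633) x4=(-1.2559, -1.6075)
step 32: x0=(0.3768, 1.9236) x1=(1.1960, -0.7947) x2=(-0.2450, -0.5960) x3=(1.0220, -1.7812) x4=(-1.2378, -1.6336)
step 33: x0=(0.3927, 1.9314) x1=(1.1772, -0.7776) x2=(-0.2440, -0.6432) x3=(1.0284, -1.7978) x4=(-1.2195, -1.6594)
step 34: x0=(0.4086, 1.9392) x1=(1.1579, -0.7618) x2=(-0.2426, -0.6914) x3=(1.0349, -1.8130) x4=(-1.2010, -1.6849)
step 35: x0=(0.4244, 1.9471) x1=(1.1380, -0.7474) x2=(-0.2407, -0.7406) x3=(1.0415, -1.8268) x4=(-1.1822, -1.7103)
step 36: x0=(0.4403, 1.9549) x1=(1.1178, -0.7343) x2=(-0.2384, -0.7910) x3=(1.0481, -1.8393) x4=(-1.1631, -1.7353)
step 37: x0=(0.4562, 1.9627) x1=(1.0970, -0.7223) x2=(-0.2355, -0.8425) x3=(1.0547, -1.8506) x4=(-1.1436, -1.7599)
step 38: x0=(0.4721, 1.9705) x1=(1.0757, -0.7115) x2=(-0.2323, -0.8954) x3=(1.0612, -1.8607) x4=(-1.1238, -1.7842)
step 0 velocities: v0=(0.5400, -0.0700) v1=(-0.4700, 0.2500) v2=(-0.0000, -0.3500) v3=(0.1400, -0.2900) v4=(0.5500, -0.9600)
step 0: KE=1.5922, PE=0.3651, E=1.9573
step 38 velocities: v0=(0.5474, 0.2685) v1=(-0.7413, 0.3532) v2=(0.1197, -1.8471) v3=(0.2233, -0.3309) v4=(0.6934, -0.8289)
step 38: KE=2.8705, PE=-1.0826, E=1.7879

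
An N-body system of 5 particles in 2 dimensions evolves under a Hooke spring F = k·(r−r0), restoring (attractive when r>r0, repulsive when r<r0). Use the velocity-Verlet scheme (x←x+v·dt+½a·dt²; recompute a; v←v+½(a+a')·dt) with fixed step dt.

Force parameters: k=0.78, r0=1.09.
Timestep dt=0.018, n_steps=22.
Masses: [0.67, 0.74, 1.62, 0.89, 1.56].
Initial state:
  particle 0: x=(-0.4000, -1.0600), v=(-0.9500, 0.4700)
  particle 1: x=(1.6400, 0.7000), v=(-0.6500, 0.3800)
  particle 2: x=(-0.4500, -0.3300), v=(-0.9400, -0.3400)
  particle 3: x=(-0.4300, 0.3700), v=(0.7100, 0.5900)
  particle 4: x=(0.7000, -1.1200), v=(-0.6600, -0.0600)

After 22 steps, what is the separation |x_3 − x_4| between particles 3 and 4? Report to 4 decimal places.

step 0: x0=(-0.4000, -1.0600) x1=(1.6400, 0.7000) x2=(-0.4500, -0.3300) x3=(-0.4300, 0.3700) x4=(0.7000, -1.1200)
step 1: x0=(-0.4169, -1.0513) x1=(1.6277, 0.7064) x2=(-0.4668, -0.3361) x3=(-0.4170, 0.3806) x4=(0.6881, -1.1209)
step 2: x0=(-0.4333, -1.0423) x1=(1.6140, 0.7119) x2=(-0.4834, -0.3421) x3=(-0.4036, 0.3910) x4=(0.6761, -1.1216)
step 3: x0=(-0.4492, -1.0329) x1=(1.5991, 0.7165) x2=(-0.4998, -0.3481) x3=(-0.3898, 0.4013) x4=(0.6641, -1.1220)
step 4: x0=(-0.4646, -1.0231) x1=(1.5830, 0.7202) x2=(-0.5160, -0.3540) x3=(-0.3756, 0.4115) x4=(0.6521, -1.1222)
step 5: x0=(-0.4795, -1.0130) x1=(1.5656, 0.7230) x2=(-0.5320, -0.3598) x3=(-0.3610, 0.4215) x4=(0.6400, -1.1220)
step 6: x0=(-0.4940, -1.0025) x1=(1.5469, 0.7249) x2=(-0.5478, -0.3655) x3=(-0.3461, 0.4313) x4=(0.6279, -1.1216)
step 7: x0=(-0.5079, -0.9916) x1=(1.5271, 0.7260) x2=(-0.5634, -0.3711) x3=(-0.3308, 0.4410) x4=(0.6157, -1.1210)
step 8: x0=(-0.5213, -0.9804) x1=(1.5060, 0.7261) x2=(-0.5788, -0.3767) x3=(-0.3152, 0.4505) x4=(0.6035, -1.1200)
step 9: x0=(-0.5343, -0.9689) x1=(1.4837, 0.7254) x2=(-0.5940, -0.3821) x3=(-0.2992, 0.4598) x4=(0.5913, -1.1188)
step 10: x0=(-0.5467, -0.9571) x1=(1.4603, 0.7238) x2=(-0.6090, -0.3874) x3=(-0.2829, 0.4690) x4=(0.5790, -1.1173)
step 11: x0=(-0.5586, -0.9449) x1=(1.4357, 0.7213) x2=(-0.6238, -0.3926) x3=(-0.2664, 0.4779) x4=(0.5666, -1.1156)
step 12: x0=(-0.5700, -0.9325) x1=(1.4100, 0.7180) x2=(-0.6385, -0.3976) x3=(-0.2496, 0.4866) x4=(0.5543, -1.1136)
step 13: x0=(-0.5809, -0.9198) x1=(1.3832, 0.7138) x2=(-0.6529, -0.4025) x3=(-0.2325, 0.4951) x4=(0.5419, -1.1113)
step 14: x0=(-0.5913, -0.9068) x1=(1.3553, 0.7088) x2=(-0.6671, -0.4073) x3=(-0.2153, 0.5033) x4=(0.5294, -1.1087)
step 15: x0=(-0.6012, -0.8935) x1=(1.3264, 0.7030) x2=(-0.6812, -0.4119) x3=(-0.1978, 0.5113) x4=(0.5170, -1.1059)
step 16: x0=(-0.6106, -0.8800) x1=(1.2965, 0.6963) x2=(-0.6950, -0.4164) x3=(-0.1801, 0.5191) x4=(0.5045, -1.1029)
step 17: x0=(-0.6195, -0.8663) x1=(1.2656, 0.6889) x2=(-0.7087, -0.4207) x3=(-0.1623, 0.5266) x4=(0.4919, -1.0996)
step 18: x0=(-0.6279, -0.8523) x1=(1.2337, 0.6807) x2=(-0.7222, -0.4248) x3=(-0.1444, 0.5338) x4=(0.4793, -1.0960)
step 19: x0=(-0.6358, -0.8382) x1=(1.2010, 0.6718) x2=(-0.7355, -0.4288) x3=(-0.1263, 0.5408) x4=(0.4667, -1.0922)
step 20: x0=(-0.6432, -0.8238) x1=(1.1674, 0.6621) x2=(-0.7487, -0.4326) x3=(-0.1081, 0.5474) x4=(0.4541, -1.0881)
step 21: x0=(-0.6501, -0.8093) x1=(1.1330, 0.6517) x2=(-0.7617, -0.4362) x3=(-0.0899, 0.5538) x4=(0.4414, -1.0838)
step 22: x0=(-0.6565, -0.7945) x1=(1.0977, 0.6406) x2=(-0.7745, -0.4396) x3=(-0.0717, 0.5599) x4=(0.4287, -1.0793)

1.7139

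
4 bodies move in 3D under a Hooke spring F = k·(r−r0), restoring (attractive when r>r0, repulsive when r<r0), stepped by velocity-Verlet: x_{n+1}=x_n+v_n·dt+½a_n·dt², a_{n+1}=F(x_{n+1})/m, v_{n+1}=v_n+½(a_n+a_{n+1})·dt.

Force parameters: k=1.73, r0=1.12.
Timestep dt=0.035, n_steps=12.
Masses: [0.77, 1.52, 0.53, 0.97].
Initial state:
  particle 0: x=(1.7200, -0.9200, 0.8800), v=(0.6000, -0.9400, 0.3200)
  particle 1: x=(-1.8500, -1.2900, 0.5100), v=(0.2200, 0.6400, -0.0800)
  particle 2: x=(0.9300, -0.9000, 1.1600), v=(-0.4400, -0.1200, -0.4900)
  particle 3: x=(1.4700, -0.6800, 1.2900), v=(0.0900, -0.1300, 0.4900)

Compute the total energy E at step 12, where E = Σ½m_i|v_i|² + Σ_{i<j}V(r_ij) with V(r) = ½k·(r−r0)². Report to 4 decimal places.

14.4945

step 0: x0=(1.7200, -0.9200, 0.8800) x1=(-1.8500, -1.2900, 0.5100) x2=(0.9300, -0.9000, 1.1600) x3=(1.4700, -0.6800, 1.2900)
step 1: x0=(1.7384, -0.9536, 0.8901) x1=(-1.8378, -1.2670, 0.5080) x2=(0.9097, -0.9050, 1.1420) x3=(1.4709, -0.6845, 1.3072)
step 2: x0=(1.7513, -0.9886, 0.8982) x1=(-1.8168, -1.2428, 0.5077) x2=(0.8801, -0.9116, 1.1223) x3=(1.4673, -0.6889, 1.3244)
step 3: x0=(1.7588, -1.0249, 0.9043) x1=(-1.7870, -1.2176, 0.5090) x2=(0.8415, -0.9195, 1.1007) x3=(1.4593, -0.6932, 1.3415)
step 4: x0=(1.7606, -1.0622, 0.9086) x1=(-1.7486, -1.1914, 0.5120) x2=(0.7945, -0.9286, 1.0773) x3=(1.4468, -0.6974, 1.3585)
step 5: x0=(1.7569, -1.1006, 0.9112) x1=(-1.7019, -1.1645, 0.5166) x2=(0.7400, -0.9386, 1.0522) x3=(1.4298, -0.7015, 1.3752)
step 6: x0=(1.7474, -1.1398, 0.9123) x1=(-1.6471, -1.1369, 0.5228) x2=(0.6786, -0.9495, 1.0253) x3=(1.4086, -0.7055, 1.3916)
step 7: x0=(1.7323, -1.1797, 0.9120) x1=(-1.5847, -1.1088, 0.5304) x2=(0.6112, -0.9611, 0.9970) x3=(1.3830, -0.7095, 1.4076)
step 8: x0=(1.7114, -1.2200, 0.9103) x1=(-1.5150, -1.0802, 0.5396) x2=(0.5389, -0.9732, 0.9674) x3=(1.3534, -0.7134, 1.4231)
step 9: x0=(1.6849, -1.2606, 0.9075) x1=(-1.4386, -1.0515, 0.5501) x2=(0.4624, -0.9858, 0.9366) x3=(1.3198, -0.7173, 1.4379)
step 10: x0=(1.6529, -1.3012, 0.9035) x1=(-1.3558, -1.0225, 0.5620) x2=(0.3830, -0.9987, 0.9050) x3=(1.2824, -0.7212, 1.4520)
step 11: x0=(1.6154, -1.3416, 0.8985) x1=(-1.2672, -0.9936, 0.5751) x2=(0.3017, -1.0118, 0.8729) x3=(1.2414, -0.7252, 1.4654)
step 12: x0=(1.5726, -1.3817, 0.8926) x1=(-1.1735, -0.9647, 0.5893) x2=(0.2195, -1.0251, 0.8404) x3=(1.1969, -0.7292, 1.4778)
step 0 velocities: v0=(0.6000, -0.9400, 0.3200) v1=(0.2200, 0.6400, -0.0800) v2=(-0.4400, -0.1200, -0.4900) v3=(0.0900, -0.1300, 0.4900)
step 0: KE=1.1185, PE=13.3928, E=14.5112
step 12 velocities: v0=(-1.2957, -1.1364, -0.1798) v1=(2.7421, 0.8217, 0.4203) v2=(-2.3466, -0.3820, -0.9269) v3=(-1.3155, -0.1156, 0.3415)
step 12: KE=10.1459, PE=4.3486, E=14.4945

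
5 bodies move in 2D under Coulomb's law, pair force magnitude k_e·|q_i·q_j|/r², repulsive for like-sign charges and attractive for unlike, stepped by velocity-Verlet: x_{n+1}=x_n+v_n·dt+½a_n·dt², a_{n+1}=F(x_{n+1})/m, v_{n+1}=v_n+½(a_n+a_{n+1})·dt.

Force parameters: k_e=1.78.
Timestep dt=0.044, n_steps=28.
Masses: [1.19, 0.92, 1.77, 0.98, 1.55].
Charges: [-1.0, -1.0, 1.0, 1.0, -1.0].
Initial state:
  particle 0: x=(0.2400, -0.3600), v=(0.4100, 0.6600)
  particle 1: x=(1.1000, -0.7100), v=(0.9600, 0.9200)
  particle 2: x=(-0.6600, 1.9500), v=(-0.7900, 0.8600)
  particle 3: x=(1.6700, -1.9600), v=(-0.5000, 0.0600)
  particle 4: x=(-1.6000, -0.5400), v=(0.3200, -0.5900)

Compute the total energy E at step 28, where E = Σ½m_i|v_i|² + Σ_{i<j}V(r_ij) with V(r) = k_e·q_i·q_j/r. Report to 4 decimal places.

2.2116

step 0: x0=(0.2400, -0.3600) x1=(1.1000, -0.7100) x2=(-0.6600, 1.9500) x3=(1.6700, -1.9600) x4=(-1.6000, -0.5400)
step 1: x0=(0.2570, -0.3303) x1=(1.1448, -0.6711) x2=(-0.6947, 1.9875) x3=(1.6473, -1.9562) x4=(-1.5863, -0.5659)
step 2: x0=(0.2721, -0.2994) x1=(1.1945, -0.6352) x2=(-0.7294, 2.0244) x3=(1.6232, -1.9502) x4=(-1.5732, -0.5916)
step 3: x0=(0.2855, -0.2674) x1=(1.2488, -0.6023) x2=(-0.7639, 2.0608) x3=(1.5979, -1.9419) x4=(-1.5608, -0.6172)
step 4: x0=(0.2972, -0.2345) x1=(1.3072, -0.5722) x2=(-0.7983, 2.0965) x3=(1.5714, -1.9312) x4=(-1.5490, -0.6427)
step 5: x0=(0.3075, -0.2007) x1=(1.3693, -0.5447) x2=(-0.8326, 2.1317) x3=(1.5440, -1.9181) x4=(-1.5379, -0.6682)
step 6: x0=(0.3165, -0.1661) x1=(1.4349, -0.5199) x2=(-0.8668, 2.1664) x3=(1.5156, -1.9025) x4=(-1.5273, -0.6937)
step 7: x0=(0.3245, -0.1308) x1=(1.5033, -0.4976) x2=(-0.9008, 2.2005) x3=(1.4864, -1.8845) x4=(-1.5174, -0.7191)
step 8: x0=(0.3315, -0.0949) x1=(1.5743, -0.4777) x2=(-0.9347, 2.2341) x3=(1.4566, -1.8640) x4=(-1.5080, -0.7446)
step 9: x0=(0.3378, -0.0584) x1=(1.6475, -0.4602) x2=(-0.9685, 2.2673) x3=(1.4263, -1.8410) x4=(-1.4991, -0.7702)
step 10: x0=(0.3435, -0.0214) x1=(1.7224, -0.4449) x2=(-1.0021, 2.3000) x3=(1.3955, -1.8156) x4=(-1.4908, -0.7958)
step 11: x0=(0.3486, 0.0160) x1=(1.7989, -0.4318) x2=(-1.0355, 2.3323) x3=(1.3645, -1.7878) x4=(-1.4829, -0.8215)
step 12: x0=(0.3533, 0.0539) x1=(1.8764, -0.4207) x2=(-1.0688, 2.3641) x3=(1.3334, -1.7576) x4=(-1.4754, -0.8474)
step 13: x0=(0.3577, 0.0921) x1=(1.9549, -0.4115) x2=(-1.1020, 2.3955) x3=(1.3021, -1.7251) x4=(-1.4684, -0.8734)
step 14: x0=(0.3618, 0.1307) x1=(2.0340, -0.4041) x2=(-1.1349, 2.4265) x3=(1.2709, -1.6904) x4=(-1.4617, -0.8995)
step 15: x0=(0.3657, 0.1696) x1=(2.1136, -0.3983) x2=(-1.1677, 2.4571) x3=(1.2398, -1.6537) x4=(-1.4553, -0.9257)
step 16: x0=(0.3694, 0.2088) x1=(2.1934, -0.3940) x2=(-1.2004, 2.4873) x3=(1.2088, -1.6149) x4=(-1.4493, -0.9522)
step 17: x0=(0.3730, 0.2482) x1=(2.2734, -0.3910) x2=(-1.2329, 2.5172) x3=(1.1779, -1.5742) x4=(-1.4435, -0.9787)
step 18: x0=(0.3765, 0.2878) x1=(2.3534, -0.3892) x2=(-1.2652, 2.5467) x3=(1.1472, -1.5318) x4=(-1.4379, -1.0055)
step 19: x0=(0.3798, 0.3276) x1=(2.4333, -0.3885) x2=(-1.2974, 2.5759) x3=(1.1167, -1.4877) x4=(-1.4325, -1.0324)
step 20: x0=(0.3832, 0.3675) x1=(2.5132, -0.3887) x2=(-1.3293, 2.6048) x3=(1.0863, -1.4420) x4=(-1.4273, -1.0596)
step 21: x0=(0.3864, 0.4075) x1=(2.5928, -0.3898) x2=(-1.3612, 2.6333) x3=(1.0560, -1.3949) x4=(-1.4222, -1.0868)
step 22: x0=(0.3897, 0.4476) x1=(2.6723, -0.3915) x2=(-1.3928, 2.6615) x3=(1.0258, -1.3463) x4=(-1.4172, -1.1143)
step 23: x0=(0.3929, 0.4877) x1=(2.7516, -0.3939) x2=(-1.4243, 2.6895) x3=(0.9956, -1.2965) x4=(-1.4123, -1.1419)
step 24: x0=(0.3961, 0.5278) x1=(2.8306, -0.3968) x2=(-1.4557, 2.7171) x3=(0.9654, -1.2454) x4=(-1.4074, -1.1696)
step 25: x0=(0.3992, 0.5679) x1=(2.9095, -0.4001) x2=(-1.4868, 2.7445) x3=(0.9350, -1.1930) x4=(-1.4024, -1.1975)
step 26: x0=(0.4023, 0.6079) x1=(2.9882, -0.4038) x2=(-1.5178, 2.7717) x3=(0.9046, -1.1396) x4=(-1.3974, -1.2255)
step 27: x0=(0.4054, 0.6477) x1=(3.0666, -0.4079) x2=(-1.5487, 2.7985) x3=(0.8739, -1.0850) x4=(-1.3924, -1.2536)
step 28: x0=(0.4085, 0.6873) x1=(3.1449, -0.4122) x2=(-1.5794, 2.8252) x3=(0.8430, -1.0294) x4=(-1.3872, -1.2818)
step 0 velocities: v0=(0.4100, 0.6600) v1=(0.9600, 0.9200) v2=(-0.7900, 0.8600) v3=(-0.5000, 0.0600) v4=(0.3200, -0.5900)
step 0: KE=2.8528, PE=-0.6404, E=2.2124
step 28 velocities: v0=(0.0689, 0.8987) v1=(1.7778, -0.1010) v2=(-0.6955, 0.6025) v3=(-0.7052, 1.2754) v4=(0.1183, -0.6416)
step 28: KE=4.0619, PE=-1.8504, E=2.2116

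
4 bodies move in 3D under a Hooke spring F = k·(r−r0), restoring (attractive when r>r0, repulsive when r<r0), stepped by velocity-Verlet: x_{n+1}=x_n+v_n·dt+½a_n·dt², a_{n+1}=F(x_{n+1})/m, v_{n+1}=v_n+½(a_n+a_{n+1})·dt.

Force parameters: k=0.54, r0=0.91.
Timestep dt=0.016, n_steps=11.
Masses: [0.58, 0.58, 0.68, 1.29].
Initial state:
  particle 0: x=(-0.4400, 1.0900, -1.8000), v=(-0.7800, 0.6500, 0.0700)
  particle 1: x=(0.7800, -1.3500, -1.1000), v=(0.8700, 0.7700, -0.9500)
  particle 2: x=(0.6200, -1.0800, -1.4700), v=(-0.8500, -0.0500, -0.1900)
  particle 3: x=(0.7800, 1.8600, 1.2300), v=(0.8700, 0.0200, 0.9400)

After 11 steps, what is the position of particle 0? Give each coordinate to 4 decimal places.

step 0: x0=(-0.4400, 1.0900, -1.8000) x1=(0.7800, -1.3500, -1.1000) x2=(0.6200, -1.0800, -1.4700) x3=(0.7800, 1.8600, 1.2300)
step 1: x0=(-0.4522, 1.1001, -1.7985) x1=(0.7938, -1.3372, -1.1150) x2=(0.6063, -1.0804, -1.4729) x3=(0.7939, 1.8600, 1.2447)
step 2: x0=(-0.4638, 1.1096, -1.7964) x1=(0.8075, -1.3235, -1.1296) x2=(0.5925, -1.0800, -1.4754) x3=(0.8076, 1.8595, 1.2588)
step 3: x0=(-0.4749, 1.1186, -1.7935) x1=(0.8210, -1.3089, -1.1438) x2=(0.5786, -1.0789, -1.4777) x3=(0.8213, 1.8584, 1.2722)
step 4: x0=(-0.4853, 1.1269, -1.7900) x1=(0.8344, -1.2933, -1.1576) x2=(0.5645, -1.0769, -1.4796) x3=(0.8348, 1.8567, 1.2849)
step 5: x0=(-0.4951, 1.1346, -1.7858) x1=(0.8476, -1.2768, -1.1710) x2=(0.5502, -1.0742, -1.4812) x3=(0.8482, 1.8545, 1.2969)
step 6: x0=(-0.5044, 1.1418, -1.7809) x1=(0.8607, -1.2594, -1.1839) x2=(0.5359, -1.0706, -1.4824) x3=(0.8614, 1.8517, 1.3083)
step 7: x0=(-0.5130, 1.1483, -1.7753) x1=(0.8736, -1.2411, -1.1964) x2=(0.5213, -1.0663, -1.4833) x3=(0.8745, 1.8484, 1.3190)
step 8: x0=(-0.5210, 1.1543, -1.7690) x1=(0.8863, -1.2219, -1.2085) x2=(0.5067, -1.0613, -1.4838) x3=(0.8875, 1.8445, 1.3290)
step 9: x0=(-0.5283, 1.1597, -1.7621) x1=(0.8989, -1.2017, -1.2202) x2=(0.4919, -1.0554, -1.4840) x3=(0.9004, 1.8401, 1.3383)
step 10: x0=(-0.5350, 1.1644, -1.7545) x1=(0.9114, -1.1806, -1.2314) x2=(0.4770, -1.0488, -1.4838) x3=(0.9130, 1.8351, 1.3469)
step 11: x0=(-0.5411, 1.1686, -1.7462) x1=(0.9237, -1.1587, -1.2422) x2=(0.4619, -1.0414, -1.4832) x3=(0.9256, 1.8296, 1.3549)

(-0.5411, 1.1686, -1.7462)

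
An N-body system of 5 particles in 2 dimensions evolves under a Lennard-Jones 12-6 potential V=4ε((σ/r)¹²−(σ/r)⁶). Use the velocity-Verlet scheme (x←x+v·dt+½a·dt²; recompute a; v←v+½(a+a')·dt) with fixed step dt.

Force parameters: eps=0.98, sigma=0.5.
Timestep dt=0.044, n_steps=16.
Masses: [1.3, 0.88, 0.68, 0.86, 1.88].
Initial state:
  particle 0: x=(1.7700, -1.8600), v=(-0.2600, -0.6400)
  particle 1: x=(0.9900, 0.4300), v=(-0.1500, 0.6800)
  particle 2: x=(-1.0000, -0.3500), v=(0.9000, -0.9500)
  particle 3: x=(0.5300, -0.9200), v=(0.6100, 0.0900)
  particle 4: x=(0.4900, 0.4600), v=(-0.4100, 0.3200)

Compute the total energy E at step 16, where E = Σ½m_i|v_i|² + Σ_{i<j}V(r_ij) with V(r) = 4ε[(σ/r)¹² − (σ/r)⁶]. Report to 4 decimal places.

1.5302

step 0: x0=(1.7700, -1.8600) x1=(0.9900, 0.4300) x2=(-1.0000, -0.3500) x3=(0.5300, -0.9200) x4=(0.4900, 0.4600)
step 1: x0=(1.7585, -1.8882) x1=(1.0333, 0.4569) x2=(-0.9604, -0.3918) x3=(0.5569, -0.9160) x4=(0.4486, 0.4755)
step 2: x0=(1.7471, -1.9163) x1=(1.0690, 0.4840) x2=(-0.9207, -0.4336) x3=(0.5837, -0.9118) x4=(0.4107, 0.4908)
step 3: x0=(1.7356, -1.9444) x1=(1.0954, 0.5111) x2=(-0.8809, -0.4754) x3=(0.6106, -0.9076) x4=(0.3772, 0.5060)
step 4: x0=(1.7241, -1.9725) x1=(1.1154, 0.5381) x2=(-0.8411, -0.5171) x3=(0.6375, -0.9032) x4=(0.3467, 0.5212)
step 5: x0=(1.7125, -2.0006) x1=(1.1310, 0.5650) x2=(-0.8011, -0.5589) x3=(0.6643, -0.8988) x4=(0.3181, 0.5364)
step 6: x0=(1.7010, -2.0286) x1=(1.1436, 0.5917) x2=(-0.7611, -0.6006) x3=(0.6912, -0.8943) x4=(0.2910, 0.5516)
step 7: x0=(1.6894, -2.0566) x1=(1.1540, 0.6183) x2=(-0.7209, -0.6424) x3=(0.7180, -0.8897) x4=(0.2650, 0.5669)
step 8: x0=(1.6778, -2.0847) x1=(1.1626, 0.6448) x2=(-0.6807, -0.6840) x3=(0.7448, -0.8851) x4=(0.2397, 0.5821)
step 9: x0=(1.6662, -2.1126) x1=(1.1699, 0.6711) x2=(-0.6403, -0.7257) x3=(0.7716, -0.8804) x4=(0.2150, 0.5974)
step 10: x0=(1.6546, -2.1406) x1=(1.1761, 0.6974) x2=(-0.5999, -0.7673) x3=(0.7983, -0.8758) x4=(0.1909, 0.6126)
step 11: x0=(1.6429, -2.1685) x1=(1.1815, 0.7235) x2=(-0.5593, -0.8089) x3=(0.8249, -0.8710) x4=(0.1671, 0.6279)
step 12: x0=(1.6313, -2.1964) x1=(1.1862, 0.7495) x2=(-0.5186, -0.8505) x3=(0.8515, -0.8663) x4=(0.1436, 0.6432)
step 13: x0=(1.6196, -2.2243) x1=(1.1904, 0.7755) x2=(-0.4777, -0.8921) x3=(0.8780, -0.8616) x4=(0.1204, 0.6585)
step 14: x0=(1.6079, -2.2522) x1=(1.1940, 0.8013) x2=(-0.4368, -0.9336) x3=(0.9044, -0.8568) x4=(0.0975, 0.6738)
step 15: x0=(1.5962, -2.2800) x1=(1.1972, 0.8272) x2=(-0.3956, -0.9751) x3=(0.9307, -0.8521) x4=(0.0747, 0.6891)
step 16: x0=(1.5845, -2.3078) x1=(1.2002, 0.8529) x2=(-0.3544, -1.0165) x3=(0.9570, -0.8473) x4=(0.0520, 0.7044)
step 0 velocities: v0=(-0.2600, -0.6400) v1=(-0.1500, 0.6800) v2=(0.9000, -0.9500) v3=(0.6100, 0.0900) v4=(-0.4100, 0.3200)
step 0: KE=1.5235, PE=-0.0690, E=1.4546
step 16 velocities: v0=(-0.2663, -0.6320) v1=(0.0628, 0.5845) v2=(0.9398, -0.9415) v3=(0.5949, 0.1076) v4=(-0.5128, 0.3481)
step 16: KE=1.5777, PE=-0.0475, E=1.5302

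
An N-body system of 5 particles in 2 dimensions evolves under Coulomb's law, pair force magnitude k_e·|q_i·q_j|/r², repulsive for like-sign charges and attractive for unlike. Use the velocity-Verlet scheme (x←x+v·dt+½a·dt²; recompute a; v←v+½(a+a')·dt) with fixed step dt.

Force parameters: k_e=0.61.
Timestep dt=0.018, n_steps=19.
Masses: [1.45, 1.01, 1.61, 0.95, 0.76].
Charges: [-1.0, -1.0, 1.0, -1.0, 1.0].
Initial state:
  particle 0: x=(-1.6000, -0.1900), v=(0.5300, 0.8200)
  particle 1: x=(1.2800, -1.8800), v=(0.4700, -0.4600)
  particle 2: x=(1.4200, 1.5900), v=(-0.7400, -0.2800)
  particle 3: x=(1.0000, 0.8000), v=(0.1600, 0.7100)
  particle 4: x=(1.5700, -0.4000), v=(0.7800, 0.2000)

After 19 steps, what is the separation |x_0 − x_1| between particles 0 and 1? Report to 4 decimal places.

3.5635

step 0: x0=(-1.6000, -0.1900) x1=(1.2800, -1.8800) x2=(1.4200, 1.5900) x3=(1.0000, 0.8000) x4=(1.5700, -0.4000)
step 1: x0=(-1.5905, -0.1752) x1=(1.2885, -1.8882) x2=(1.4066, 1.5849) x3=(1.0030, 0.8129) x4=(1.5840, -0.3964)
step 2: x0=(-1.5809, -0.1605) x1=(1.2970, -1.8964) x2=(1.3932, 1.5797) x3=(1.0062, 0.8259) x4=(1.5979, -0.3929)
step 3: x0=(-1.5714, -0.1457) x1=(1.3055, -1.9046) x2=(1.3797, 1.5743) x3=(1.0095, 0.8391) x4=(1.6117, -0.3894)
step 4: x0=(-1.5619, -0.1309) x1=(1.3141, -1.9126) x2=(1.3660, 1.5688) x3=(1.0131, 0.8526) x4=(1.6253, -0.3860)
step 5: x0=(-1.5523, -0.1161) x1=(1.3227, -1.9206) x2=(1.3523, 1.5631) x3=(1.0169, 0.8662) x4=(1.6389, -0.3826)
step 6: x0=(-1.5428, -0.1014) x1=(1.3314, -1.9285) x2=(1.3384, 1.5573) x3=(1.0210, 0.8802) x4=(1.6524, -0.3792)
step 7: x0=(-1.5333, -0.0866) x1=(1.3401, -1.9364) x2=(1.3245, 1.5513) x3=(1.0252, 0.8944) x4=(1.6658, -0.3759)
step 8: x0=(-1.5238, -0.0718) x1=(1.3488, -1.9442) x2=(1.3105, 1.5451) x3=(1.0297, 0.9089) x4=(1.6791, -0.3727)
step 9: x0=(-1.5143, -0.0570) x1=(1.3575, -1.9520) x2=(1.2963, 1.5386) x3=(1.0344, 0.9237) x4=(1.6923, -0.3695)
step 10: x0=(-1.5048, -0.0422) x1=(1.3663, -1.9597) x2=(1.2820, 1.5320) x3=(1.0394, 0.9390) x4=(1.7054, -0.3663)
step 11: x0=(-1.4953, -0.0274) x1=(1.3751, -1.9674) x2=(1.2675, 1.5250) x3=(1.0447, 0.9546) x4=(1.7185, -0.3632)
step 12: x0=(-1.4858, -0.0125) x1=(1.3839, -1.9750) x2=(1.2530, 1.5178) x3=(1.0502, 0.9707) x4=(1.7314, -0.3602)
step 13: x0=(-1.4763, 0.0023) x1=(1.3928, -1.9825) x2=(1.2383, 1.5103) x3=(1.0560, 0.9874) x4=(1.7443, -0.3572)
step 14: x0=(-1.4667, 0.0171) x1=(1.4017, -1.9900) x2=(1.2234, 1.5023) x3=(1.0620, 1.0046) x4=(1.7571, -0.3543)
step 15: x0=(-1.4572, 0.0319) x1=(1.4106, -1.9974) x2=(1.2084, 1.4940) x3=(1.0684, 1.0225) x4=(1.7698, -0.3514)
step 16: x0=(-1.4477, 0.0468) x1=(1.4196, -2.0048) x2=(1.1932, 1.4852) x3=(1.0751, 1.0412) x4=(1.7824, -0.3486)
step 17: x0=(-1.4382, 0.0616) x1=(1.4286, -2.0121) x2=(1.1778, 1.4759) x3=(1.0821, 1.0608) x4=(1.7950, -0.3458)
step 18: x0=(-1.4287, 0.0765) x1=(1.4376, -2.0194) x2=(1.1623, 1.4659) x3=(1.0894, 1.0814) x4=(1.8075, -0.3431)
step 19: x0=(-1.4192, 0.0913) x1=(1.4466, -2.0266) x2=(1.1466, 1.4552) x3=(1.0970, 1.1034) x4=(1.8200, -0.3404)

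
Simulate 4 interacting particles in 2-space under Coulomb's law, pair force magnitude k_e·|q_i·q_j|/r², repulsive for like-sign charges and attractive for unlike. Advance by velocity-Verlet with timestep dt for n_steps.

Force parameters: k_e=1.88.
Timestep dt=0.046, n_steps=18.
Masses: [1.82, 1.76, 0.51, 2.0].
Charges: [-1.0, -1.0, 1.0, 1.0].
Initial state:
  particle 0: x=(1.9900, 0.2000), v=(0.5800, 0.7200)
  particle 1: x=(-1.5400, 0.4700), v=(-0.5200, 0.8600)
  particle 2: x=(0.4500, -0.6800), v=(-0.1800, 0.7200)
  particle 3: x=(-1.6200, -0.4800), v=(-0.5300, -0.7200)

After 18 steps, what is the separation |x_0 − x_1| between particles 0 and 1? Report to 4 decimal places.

step 0: x0=(1.9900, 0.2000) x1=(-1.5400, 0.4700) x2=(0.4500, -0.6800) x3=(-1.6200, -0.4800)
step 1: x0=(2.0164, 0.2329) x1=(-1.5639, 0.5082) x2=(0.4431, -0.6460) x3=(-1.6444, -0.5120)
step 2: x0=(2.0422, 0.2655) x1=(-1.5878, 0.5441) x2=(0.4387, -0.6102) x3=(-1.6691, -0.5420)
step 3: x0=(2.0675, 0.2977) x1=(-1.6117, 0.5779) x2=(0.4370, -0.5726) x3=(-1.6939, -0.5704)
step 4: x0=(2.0922, 0.3295) x1=(-1.6355, 0.6098) x2=(0.4377, -0.5333) x3=(-1.7188, -0.5972)
step 5: x0=(2.1163, 0.3610) x1=(-1.6592, 0.6399) x2=(0.4408, -0.4922) x3=(-1.7441, -0.6226)
step 6: x0=(2.1400, 0.3922) x1=(-1.6828, 0.6685) x2=(0.4464, -0.4493) x3=(-1.7695, -0.6468)
step 7: x0=(2.1631, 0.4231) x1=(-1.7063, 0.6956) x2=(0.4543, -0.4047) x3=(-1.7951, -0.6698)
step 8: x0=(2.1857, 0.4537) x1=(-1.7297, 0.7214) x2=(0.4644, -0.3584) x3=(-1.8209, -0.6918)
step 9: x0=(2.2077, 0.4839) x1=(-1.7529, 0.7458) x2=(0.4768, -0.3104) x3=(-1.8469, -0.7128)
step 10: x0=(2.2293, 0.5139) x1=(-1.7761, 0.7691) x2=(0.4914, -0.2607) x3=(-1.8731, -0.7330)
step 11: x0=(2.2503, 0.5436) x1=(-1.7991, 0.7912) x2=(0.5081, -0.2094) x3=(-1.8995, -0.7523)
step 12: x0=(2.2707, 0.5729) x1=(-1.8220, 0.8123) x2=(0.5269, -0.1564) x3=(-1.9261, -0.7708)
step 13: x0=(2.2906, 0.6021) x1=(-1.8447, 0.8323) x2=(0.5478, -0.1018) x3=(-1.9528, -0.7885)
step 14: x0=(2.3100, 0.6309) x1=(-1.8674, 0.8513) x2=(0.5707, -0.0457) x3=(-1.9796, -0.8056)
step 15: x0=(2.3288, 0.6595) x1=(-1.8898, 0.8695) x2=(0.5957, 0.0120) x3=(-2.0066, -0.8219)
step 16: x0=(2.3471, 0.6878) x1=(-1.9122, 0.8867) x2=(0.6228, 0.0712) x3=(-2.0336, -0.8377)
step 17: x0=(2.3647, 0.7158) x1=(-1.9345, 0.9031) x2=(0.6520, 0.1318) x3=(-2.0608, -0.8528)
step 18: x0=(2.3818, 0.7436) x1=(-1.9566, 0.9187) x2=(0.6832, 0.1938) x3=(-2.0881, -0.8674)

4.3419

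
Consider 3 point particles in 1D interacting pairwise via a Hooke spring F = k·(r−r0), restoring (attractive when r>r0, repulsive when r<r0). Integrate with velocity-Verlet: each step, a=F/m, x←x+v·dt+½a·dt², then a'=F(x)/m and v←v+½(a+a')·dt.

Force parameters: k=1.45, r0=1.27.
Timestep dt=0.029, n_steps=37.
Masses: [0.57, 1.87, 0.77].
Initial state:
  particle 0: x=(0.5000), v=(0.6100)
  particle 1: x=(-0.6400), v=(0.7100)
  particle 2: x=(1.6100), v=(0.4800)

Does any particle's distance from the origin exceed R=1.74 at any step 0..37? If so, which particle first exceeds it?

step 0: x0=(0.5000) x1=(-0.6400) x2=(1.6100)
step 1: x0=(0.5177) x1=(-0.6191) x2=(1.6233)
step 2: x0=(0.5352) x1=(-0.5977) x2=(1.6353)
step 3: x0=(0.5528) x1=(-0.5758) x2=(1.6460)
step 4: x0=(0.5702) x1=(-0.5533) x2=(1.6555)
step 5: x0=(0.5876) x1=(-0.5303) x2=(1.6638)
step 6: x0=(0.6049) x1=(-0.5068) x2=(1.6710)
step 7: x0=(0.6220) x1=(-0.4828) x2=(1.6770)
step 8: x0=(0.6391) x1=(-0.4583) x2=(1.6820)
step 9: x0=(0.6561) x1=(-0.4334) x2=(1.6859)
step 10: x0=(0.6729) x1=(-0.4081) x2=(1.6889)
step 11: x0=(0.6896) x1=(-0.3823) x2=(1.6910)
step 12: x0=(0.7061) x1=(-0.3561) x2=(1.6923)
step 13: x0=(0.7225) x1=(-0.3296) x2=(1.6927)
step 14: x0=(0.7387) x1=(-0.3027) x2=(1.6924)
step 15: x0=(0.7547) x1=(-0.2755) x2=(1.6915)
step 16: x0=(0.7705) x1=(-0.2480) x2=(1.6900)
step 17: x0=(0.7861) x1=(-0.2202) x2=(1.6881)
step 18: x0=(0.8015) x1=(-0.1922) x2=(1.6856)
step 19: x0=(0.8166) x1=(-0.1639) x2=(1.6829)
step 20: x0=(0.8315) x1=(-0.1355) x2=(1.6798)
step 21: x0=(0.8462) x1=(-0.1069) x2=(1.6766)
step 22: x0=(0.8605) x1=(-0.0782) x2=(1.6732)
step 23: x0=(0.8747) x1=(-0.0494) x2=(1.6698)
step 24: x0=(0.8885) x1=(-0.0205) x2=(1.6665)
step 25: x0=(0.9020) x1=(0.0084) x2=(1.6632)
step 26: x0=(0.9153) x1=(0.0373) x2=(1.6602)
step 27: x0=(0.9283) x1=(0.0662) x2=(1.6574)
step 28: x0=(0.9410) x1=(0.0950) x2=(1.6550)
step 29: x0=(0.9534) x1=(0.1238) x2=(1.6530)
step 30: x0=(0.9656) x1=(0.1524) x2=(1.6515)
step 31: x0=(0.9774) x1=(0.1809) x2=(1.6506)
step 32: x0=(0.9890) x1=(0.2092) x2=(1.6502)
step 33: x0=(1.0004) x1=(0.2373) x2=(1.6506)
step 34: x0=(1.0115) x1=(0.2652) x2=(1.6518)
step 35: x0=(1.0224) x1=(0.2928) x2=(1.6537)
step 36: x0=(1.0331) x1=(0.3201) x2=(1.6565)
step 37: x0=(1.0435) x1=(0.3470) x2=(1.6603)

no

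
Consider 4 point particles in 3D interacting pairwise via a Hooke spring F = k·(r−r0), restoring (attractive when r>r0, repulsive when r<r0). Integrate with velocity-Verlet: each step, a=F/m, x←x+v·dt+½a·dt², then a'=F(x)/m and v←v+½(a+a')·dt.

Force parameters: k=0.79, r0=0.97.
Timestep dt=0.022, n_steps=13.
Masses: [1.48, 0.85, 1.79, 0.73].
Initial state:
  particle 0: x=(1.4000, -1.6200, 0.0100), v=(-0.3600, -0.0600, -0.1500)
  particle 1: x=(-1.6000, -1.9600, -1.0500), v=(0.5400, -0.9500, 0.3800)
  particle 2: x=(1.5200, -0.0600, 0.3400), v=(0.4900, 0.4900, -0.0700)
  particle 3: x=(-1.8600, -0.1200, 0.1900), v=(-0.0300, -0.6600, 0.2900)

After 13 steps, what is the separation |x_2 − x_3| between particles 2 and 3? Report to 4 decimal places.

3.2556

step 0: x0=(1.4000, -1.6200, 0.0100) x1=(-1.6000, -1.9600, -1.0500) x2=(1.5200, -0.0600, 0.3400) x3=(-1.8600, -0.1200, 0.1900)
step 1: x0=(1.3915, -1.6211, 0.0066) x1=(-1.5872, -1.9803, -1.0411) x2=(1.5303, -0.0494, 0.3383) x3=(-1.8594, -0.1351, 0.1962)
step 2: x0=(1.3819, -1.6219, 0.0032) x1=(-1.5724, -1.9993, -1.0311) x2=(1.5395, -0.0393, 0.3364) x3=(-1.8561, -0.1512, 0.2020)
step 3: x0=(1.3711, -1.6223, -0.0004) x1=(-1.5557, -2.0171, -1.0199) x2=(1.5477, -0.0297, 0.3342) x3=(-1.8503, -0.1684, 0.2074)
step 4: x0=(1.3593, -1.6223, -0.0041) x1=(-1.5372, -2.0337, -1.0077) x2=(1.5549, -0.0206, 0.3317) x3=(-1.8419, -0.1867, 0.2124)
step 5: x0=(1.3463, -1.6219, -0.0079) x1=(-1.5168, -2.0489, -0.9944) x2=(1.5610, -0.0119, 0.3289) x3=(-1.8310, -0.2060, 0.2170)
step 6: x0=(1.3323, -1.6212, -0.0118) x1=(-1.4945, -2.0629, -0.9801) x2=(1.5661, -0.0037, 0.3259) x3=(-1.8174, -0.2263, 0.2213)
step 7: x0=(1.3173, -1.6201, -0.0158) x1=(-1.4705, -2.0756, -0.9647) x2=(1.5702, 0.0039, 0.3227) x3=(-1.8013, -0.2476, 0.2251)
step 8: x0=(1.3011, -1.6187, -0.0199) x1=(-1.4446, -2.0870, -0.9483) x2=(1.5733, 0.0111, 0.3191) x3=(-1.7827, -0.2698, 0.2285)
step 9: x0=(1.2840, -1.6169, -0.0240) x1=(-1.4170, -2.0970, -0.9308) x2=(1.5753, 0.0177, 0.3154) x3=(-1.7616, -0.2930, 0.2315)
step 10: x0=(1.2659, -1.6148, -0.0283) x1=(-1.3876, -2.1058, -0.9125) x2=(1.5763, 0.0237, 0.3114) x3=(-1.7380, -0.3171, 0.2341)
step 11: x0=(1.2468, -1.6124, -0.0325) x1=(-1.3566, -2.1132, -0.8931) x2=(1.5763, 0.0293, 0.3071) x3=(-1.7120, -0.3420, 0.2363)
step 12: x0=(1.2268, -1.6096, -0.0369) x1=(-1.3239, -2.1194, -0.8728) x2=(1.5754, 0.0342, 0.3027) x3=(-1.6836, -0.3678, 0.2381)
step 13: x0=(1.2059, -1.6065, -0.0413) x1=(-1.2895, -2.1242, -0.8516) x2=(1.5734, 0.0387, 0.2979) x3=(-1.6528, -0.3944, 0.2395)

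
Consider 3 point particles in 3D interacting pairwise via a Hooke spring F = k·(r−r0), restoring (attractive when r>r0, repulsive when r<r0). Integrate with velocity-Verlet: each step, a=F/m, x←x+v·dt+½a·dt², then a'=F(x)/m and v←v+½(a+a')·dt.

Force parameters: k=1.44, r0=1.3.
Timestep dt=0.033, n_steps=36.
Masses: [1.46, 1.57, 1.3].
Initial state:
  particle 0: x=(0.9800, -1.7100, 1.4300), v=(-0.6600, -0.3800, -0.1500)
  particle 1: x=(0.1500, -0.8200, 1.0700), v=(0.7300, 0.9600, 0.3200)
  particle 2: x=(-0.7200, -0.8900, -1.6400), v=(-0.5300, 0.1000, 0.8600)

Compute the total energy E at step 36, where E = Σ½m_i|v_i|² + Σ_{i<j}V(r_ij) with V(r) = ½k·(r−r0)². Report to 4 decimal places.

7.8757

step 0: x0=(0.9800, -1.7100, 1.4300) x1=(0.1500, -0.8200, 1.0700) x2=(-0.7200, -0.8900, -1.6400)
step 1: x0=(0.9576, -1.7223, 1.4240) x1=(0.1738, -0.7883, 1.0798) x2=(-0.7365, -0.8870, -1.6095)
step 2: x0=(0.9342, -1.7340, 1.4159) x1=(0.1972, -0.7567, 1.0882) x2=(-0.7512, -0.8846, -1.5750)
step 3: x0=(0.9095, -1.7452, 1.4059) x1=(0.2200, -0.7251, 1.0951) x2=(-0.7640, -0.8827, -1.5365)
step 4: x0=(0.8838, -1.7558, 1.3938) x1=(0.2422, -0.6935, 1.1006) x2=(-0.7748, -0.8814, -1.4940)
step 5: x0=(0.8570, -1.7658, 1.3798) x1=(0.2639, -0.6621, 1.1047) x2=(-0.7837, -0.8806, -1.4476)
step 6: x0=(0.8291, -1.7753, 1.3640) x1=(0.2851, -0.6307, 1.1074) x2=(-0.7908, -0.8803, -1.3976)
step 7: x0=(0.8002, -1.7842, 1.3463) x1=(0.3056, -0.5995, 1.1088) x2=(-0.7960, -0.8806, -1.3439)
step 8: x0=(0.7702, -1.7926, 1.3269) x1=(0.3256, -0.5684, 1.1090) x2=(-0.7993, -0.8813, -1.2867)
step 9: x0=(0.7392, -1.8003, 1.3058) x1=(0.3451, -0.5375, 1.1079) x2=(-0.8008, -0.8825, -1.2262)
step 10: x0=(0.7072, -1.8074, 1.2832) x1=(0.3639, -0.5068, 1.1057) x2=(-0.8006, -0.8841, -1.1625)
step 11: x0=(0.6743, -1.8139, 1.2590) x1=(0.3822, -0.4764, 1.1023) x2=(-0.7986, -0.8861, -1.0957)
step 12: x0=(0.6405, -1.8197, 1.2335) x1=(0.4000, -0.4462, 1.0979) x2=(-0.7949, -0.8885, -1.0261)
step 13: x0=(0.6059, -1.8249, 1.2066) x1=(0.4172, -0.4163, 1.0925) x2=(-0.7896, -0.8912, -0.9538)
step 14: x0=(0.5704, -1.8295, 1.1785) x1=(0.4338, -0.3868, 1.0861) x2=(-0.7828, -0.8943, -0.8790)
step 15: x0=(0.5342, -1.8334, 1.1492) x1=(0.4499, -0.3576, 1.0789) x2=(-0.7744, -0.8977, -0.8018)
step 16: x0=(0.4973, -1.8366, 1.1190) x1=(0.4655, -0.3289, 1.0709) x2=(-0.7647, -0.9013, -0.7226)
step 17: x0=(0.4598, -1.8391, 1.0878) x1=(0.4806, -0.3006, 1.0621) x2=(-0.7536, -0.9052, -0.6414)
step 18: x0=(0.4217, -1.8409, 1.0558) x1=(0.4952, -0.2728, 1.0526) x2=(-0.7413, -0.9093, -0.5584)
step 19: x0=(0.3831, -1.8420, 1.0230) x1=(0.5093, -0.2456, 1.0425) x2=(-0.7278, -0.9135, -0.4739)
step 20: x0=(0.3441, -1.8424, 0.9897) x1=(0.5229, -0.2188, 1.0319) x2=(-0.7133, -0.9178, -0.3880)
step 21: x0=(0.3047, -1.8421, 0.9559) x1=(0.5360, -0.1927, 1.0207) x2=(-0.6978, -0.9223, -0.3010)
step 22: x0=(0.2651, -1.8411, 0.9217) x1=(0.5487, -0.1671, 1.0091) x2=(-0.6814, -0.9267, -0.2129)
step 23: x0=(0.2253, -1.8395, 0.8872) x1=(0.5609, -0.1422, 0.9971) x2=(-0.6643, -0.9312, -0.1241)
step 24: x0=(0.1853, -1.8372, 0.8525) x1=(0.5727, -0.1179, 0.9847) x2=(-0.6466, -0.9356, -0.0346)
step 25: x0=(0.1454, -1.8343, 0.8178) x1=(0.5840, -0.0943, 0.9720) x2=(-0.6283, -0.9399, 0.0553)
step 26: x0=(0.1055, -1.8308, 0.7830) x1=(0.5949, -0.0714, 0.9590) x2=(-0.6096, -0.9440, 0.1456)
step 27: x0=(0.0658, -1.8267, 0.7482) x1=(0.6054, -0.0493, 0.9458) x2=(-0.5905, -0.9478, 0.2362)
step 28: x0=(0.0263, -1.8222, 0.7136) x1=(0.6155, -0.0278, 0.9324) x2=(-0.5712, -0.9514, 0.3268)
step 29: x0=(-0.0128, -1.8171, 0.6791) x1=(0.6251, -0.0071, 0.9188) x2=(-0.5517, -0.9545, 0.4176)
step 30: x0=(-0.0517, -1.8117, 0.6448) x1=(0.6344, 0.0128, 0.9050) x2=(-0.5321, -0.9573, 0.5084)
step 31: x0=(-0.0901, -1.8059, 0.6106) x1=(0.6432, 0.0319, 0.8910) x2=(-0.5124, -0.9594, 0.5992)
step 32: x0=(-0.1280, -1.7997, 0.5765) x1=(0.6515, 0.0503, 0.8770) x2=(-0.4927, -0.9611, 0.6901)
step 33: x0=(-0.1655, -1.7932, 0.5425) x1=(0.6594, 0.0678, 0.8627) x2=(-0.4730, -0.9621, 0.7810)
step 34: x0=(-0.2026, -1.7863, 0.5085) x1=(0.6668, 0.0845, 0.8484) x2=(-0.4532, -0.9625, 0.8721)
step 35: x0=(-0.2392, -1.7790, 0.4745) x1=(0.6738, 0.1003, 0.8339) x2=(-0.4333, -0.9623, 0.9634)
step 36: x0=(-0.2753, -1.7712, 0.4404) x1=(0.6801, 0.1152, 0.8193) x2=(-0.4133, -0.9616, 1.0548)
step 0 velocities: v0=(-0.6600, -0.3800, -0.1500) v1=(0.7300, 0.9600, 0.3200) v2=(-0.5300, 0.1000, 0.8600)
step 0: KE=2.3318, PE=5.5454, E=7.8772
step 36 velocities: v0=(-1.0882, 0.2445, -1.0319) v1=(0.1854, 0.4383, -0.4439) v2=(0.6086, 0.0287, 2.7730)
step 36: KE=7.2575, PE=0.6182, E=7.8757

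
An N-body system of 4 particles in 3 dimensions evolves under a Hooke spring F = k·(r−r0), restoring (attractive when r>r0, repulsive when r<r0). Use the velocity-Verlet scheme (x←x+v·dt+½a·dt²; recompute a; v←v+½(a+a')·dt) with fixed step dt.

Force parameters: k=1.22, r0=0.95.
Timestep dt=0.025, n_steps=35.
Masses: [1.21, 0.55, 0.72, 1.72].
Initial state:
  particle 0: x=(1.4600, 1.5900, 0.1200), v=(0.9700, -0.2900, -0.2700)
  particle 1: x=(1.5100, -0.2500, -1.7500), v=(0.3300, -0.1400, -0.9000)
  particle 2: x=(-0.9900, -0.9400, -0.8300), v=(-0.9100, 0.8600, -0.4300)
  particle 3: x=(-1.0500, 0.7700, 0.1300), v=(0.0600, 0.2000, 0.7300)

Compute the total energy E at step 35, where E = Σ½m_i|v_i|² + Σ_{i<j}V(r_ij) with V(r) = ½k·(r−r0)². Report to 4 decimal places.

step 0: x0=(1.4600, 1.5900, 0.1200) x1=(1.5100, -0.2500, -1.7500) x2=(-0.9900, -0.9400, -0.8300) x3=(-1.0500, 0.7700, 0.1300)
step 1: x0=(1.4832, 1.5816, 0.1127) x1=(1.5158, -0.2525, -1.7703) x2=(-1.0109, -0.9168, -0.8404) x3=(-1.0477, 0.7748, 0.1478)
step 2: x0=(1.5042, 1.5710, 0.1041) x1=(1.5168, -0.2529, -1.7862) x2=(-1.0282, -0.8903, -0.8502) x3=(-1.0439, 0.7790, 0.1648)
step 3: x0=(1.5230, 1.5582, 0.0944) x1=(1.5128, -0.2513, -1.7977) x2=(-1.0417, -0.8604, -0.8594) x3=(-1.0386, 0.7828, 0.1810)
step 4: x0=(1.5395, 1.5432, 0.0835) x1=(1.5040, -0.2477, -1.8046) x2=(-1.0514, -0.8274, -0.8679) x3=(-1.0316, 0.7861, 0.1962)
step 5: x0=(1.5538, 1.5261, 0.0715) x1=(1.4904, -0.2419, -1.8070) x2=(-1.0573, -0.7912, -0.8757) x3=(-1.0232, 0.7890, 0.2105)
step 6: x0=(1.5658, 1.5069, 0.0583) x1=(1.4719, -0.2341, -1.8049) x2=(-1.0593, -0.7520, -0.8829) x3=(-1.0132, 0.7913, 0.2239)
step 7: x0=(1.5755, 1.4857, 0.0440) x1=(1.4488, -0.2242, -1.7983) x2=(-1.0575, -0.7099, -0.8893) x3=(-1.0017, 0.7932, 0.2364)
step 8: x0=(1.5829, 1.4625, 0.0287) x1=(1.4211, -0.2122, -1.7873) x2=(-1.0520, -0.6650, -0.8951) x3=(-0.9887, 0.7947, 0.2479)
step 9: x0=(1.5880, 1.4375, 0.0123) x1=(1.3890, -0.1982, -1.7720) x2=(-1.0426, -0.6173, -0.9002) x3=(-0.9742, 0.7957, 0.2584)
step 10: x0=(1.5907, 1.4106, -0.0051) x1=(1.3526, -0.1823, -1.7523) x2=(-1.0296, -0.5670, -0.9046) x3=(-0.9583, 0.7963, 0.2680)
step 11: x0=(1.5912, 1.3819, -0.0234) x1=(1.3120, -0.1644, -1.7285) x2=(-1.0130, -0.5143, -0.9083) x3=(-0.9409, 0.7964, 0.2767)
step 12: x0=(1.5893, 1.3516, -0.0427) x1=(1.2674, -0.1446, -1.7007) x2=(-0.9928, -0.4593, -0.9112) x3=(-0.9222, 0.7962, 0.2844)
step 13: x0=(1.5852, 1.3197, -0.0628) x1=(1.2192, -0.1229, -1.6689) x2=(-0.9692, -0.4022, -0.9135) x3=(-0.9020, 0.7955, 0.2911)
step 14: x0=(1.5788, 1.2863, -0.0838) x1=(1.1674, -0.0995, -1.6334) x2=(-0.9423, -0.3430, -0.9150) x3=(-0.8806, 0.7945, 0.2970)
step 15: x0=(1.5702, 1.2515, -0.1055) x1=(1.1123, -0.0744, -1.5944) x2=(-0.9122, -0.2820, -0.9158) x3=(-0.8578, 0.7932, 0.3019)
step 16: x0=(1.5595, 1.2155, -0.1278) x1=(1.0541, -0.0476, -1.5519) x2=(-0.8791, -0.2192, -0.9159) x3=(-0.8338, 0.7915, 0.3059)
step 17: x0=(1.5466, 1.1782, -0.1509) x1=(0.9932, -0.0193, -1.5063) x2=(-0.8432, -0.1549, -0.9153) x3=(-0.8086, 0.7895, 0.3090)
step 18: x0=(1.5316, 1.1399, -0.1744) x1=(0.9297, 0.0105, -1.4577) x2=(-0.8045, -0.0892, -0.9139) x3=(-0.7823, 0.7873, 0.3113)
step 19: x0=(1.5146, 1.1006, -0.1985) x1=(0.8640, 0.0416, -1.4063) x2=(-0.7634, -0.0222, -0.9118) x3=(-0.7549, 0.7847, 0.3127)
step 20: x0=(1.4956, 1.0604, -0.2231) x1=(0.7963, 0.0739, -1.3524) x2=(-0.7199, 0.0458, -0.9090) x3=(-0.7264, 0.7819, 0.3134)
step 21: x0=(1.4748, 1.0194, -0.2480) x1=(0.7269, 0.1075, -1.2962) x2=(-0.6743, 0.1148, -0.9055) x3=(-0.6970, 0.7789, 0.3133)
step 22: x0=(1.4522, 0.9778, -0.2732) x1=(0.6561, 0.1421, -1.2379) x2=(-0.6269, 0.1846, -0.9013) x3=(-0.6666, 0.7757, 0.3125)
step 23: x0=(1.4278, 0.9357, -0.2986) x1=(0.5842, 0.1776, -1.1778) x2=(-0.5778, 0.2551, -0.8965) x3=(-0.6354, 0.7723, 0.3109)
step 24: x0=(1.4018, 0.8930, -0.3243) x1=(0.5114, 0.2139, -1.1162) x2=(-0.5272, 0.3261, -0.8910) x3=(-0.6033, 0.7687, 0.3088)
step 25: x0=(1.3743, 0.8500, -0.3501) x1=(0.4381, 0.2509, -1.0532) x2=(-0.4754, 0.3975, -0.8849) x3=(-0.5705, 0.7650, 0.3060)
step 26: x0=(1.3454, 0.8067, -0.3759) x1=(0.3646, 0.2885, -0.9890) x2=(-0.4226, 0.4693, -0.8781) x3=(-0.5370, 0.7612, 0.3026)
step 27: x0=(1.3151, 0.7632, -0.4018) x1=(0.2910, 0.3264, -0.9239) x2=(-0.3691, 0.5413, -0.8708) x3=(-0.5030, 0.7573, 0.2988)
step 28: x0=(1.2836, 0.7196, -0.4276) x1=(0.2177, 0.3647, -0.8580) x2=(-0.3151, 0.6136, -0.8630) x3=(-0.4683, 0.7533, 0.2945)
step 29: x0=(1.2510, 0.6759, -0.4535) x1=(0.1448, 0.4030, -0.7915) x2=(-0.2606, 0.6862, -0.8548) x3=(-0.4332, 0.7492, 0.2897)
step 30: x0=(1.2173, 0.6322, -0.4792) x1=(0.0726, 0.4411, -0.7244) x2=(-0.2060, 0.7590, -0.8463) x3=(-0.3976, 0.7450, 0.2846)
step 31: x0=(1.1828, 0.5886, -0.5048) x1=(0.0010, 0.4789, -0.6569) x2=(-0.1513, 0.8321, -0.8375) x3=(-0.3616, 0.7408, 0.2792)
step 32: x0=(1.1473, 0.5450, -0.5303) x1=(-0.0701, 0.5161, -0.5888) x2=(-0.0963, 0.9057, -0.8287) x3=(-0.3253, 0.7366, 0.2734)
step 33: x0=(1.1111, 0.5015, -0.5556) x1=(-0.1407, 0.5527, -0.5204) x2=(-0.0410, 0.9795, -0.8199) x3=(-0.2887, 0.7323, 0.2675)
step 34: x0=(1.0741, 0.4582, -0.5807) x1=(-0.2110, 0.5888, -0.4519) x2=(0.0147, 1.0535, -0.8110) x3=(-0.2518, 0.7280, 0.2614)
step 35: x0=(1.0364, 0.4151, -0.6057) x1=(-0.2809, 0.6245, -0.3835) x2=(0.0707, 1.1275, -0.8021) x3=(-0.2147, 0.7237, 0.2551)
step 0 velocities: v0=(0.9700, -0.2900, -0.2700) v1=(0.3300, -0.1400, -0.9000) v2=(-0.9100, 0.8600, -0.4300) v3=(0.0600, 0.2000, 0.7300)
step 0: KE=2.0490, PE=13.9696, E=16.0187
step 35 velocities: v0=(-1.5218, -1.7214, -0.9929) v1=(-2.7906, 1.4202, 2.7306) v2=(2.2446, 2.9601, 0.3587) v3=(1.4903, -0.1710, -0.2526)
step 35: KE=15.5412, PE=0.4712, E=16.0124

16.0124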